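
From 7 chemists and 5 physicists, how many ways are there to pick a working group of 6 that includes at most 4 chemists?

Split by how many chemists are chosen (0 through 4).
Sum: C(7,0)·C(5,6) + C(7,1)·C(5,5) + C(7,2)·C(5,4) + C(7,3)·C(5,3) + C(7,4)·C(5,2) = 0 + 7 + 105 + 350 + 350 = 812.

812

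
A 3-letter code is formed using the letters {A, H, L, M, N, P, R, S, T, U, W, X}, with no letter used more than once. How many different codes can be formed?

Choose and order 3 of the 12 symbols: the first letter has 12 options, the next 11, then 10.
12 × 11 × 10 = 1320.

1320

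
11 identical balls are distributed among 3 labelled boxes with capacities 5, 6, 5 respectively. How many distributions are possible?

21

By stars and bars, unrestricted non-negative solutions to x_1+…+x_3 = 11 number C(11+2,2) = 78.
Subtract solutions that violate a single cap (substitute x_i' = x_i − (cap_i+1)): x_1 ≥ 6 gives C(7,2) = 21; x_2 ≥ 7 gives C(6,2) = 15; x_3 ≥ 6 gives C(7,2) = 21. Together 57.
No two caps can be exceeded simultaneously, so the pair terms are all 0.
By inclusion–exclusion the count is 78 − 57 + 0 = 21.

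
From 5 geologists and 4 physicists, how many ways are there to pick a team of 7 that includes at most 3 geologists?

Split by how many geologists are chosen (0 through 3).
Sum: C(5,0)·C(4,7) + C(5,1)·C(4,6) + C(5,2)·C(4,5) + C(5,3)·C(4,4) = 0 + 0 + 0 + 10 = 10.

10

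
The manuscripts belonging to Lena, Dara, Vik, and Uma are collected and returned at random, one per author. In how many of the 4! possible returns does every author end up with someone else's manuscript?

9

Let Aᵢ be the assignments in which author i gets their own manuscript. We want the size of the complement of A₁∪…∪A_4.
By inclusion–exclusion this is Σ_{j=0}^{4} (−1)^j C(4,j)·(4−j)!.
Computing: 24 − 24 + 12 − 4 + 1 = 9.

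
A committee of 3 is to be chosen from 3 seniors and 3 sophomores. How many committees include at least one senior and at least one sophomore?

18

Total 3-person selections from all 6: C(6,3) = 20.
Subtract selections that omit an entire group: no seniors → C(3,3) = 1; no sophomores → C(3,3) = 1.
Both groups omitted at once is impossible, so 20 − 2 = 18.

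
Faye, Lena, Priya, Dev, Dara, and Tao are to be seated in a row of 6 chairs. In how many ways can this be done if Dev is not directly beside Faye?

480

Of the 6! = 720 arrangements, those with Dev and Faye adjacent number 2 × 5! = 240 (treat the pair as a block with 2 internal orders).
Complementary counting: 720 − 240 = 480.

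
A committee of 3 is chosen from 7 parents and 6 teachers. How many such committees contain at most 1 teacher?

161

Split by how many teachers are chosen (0 through 1).
Sum: C(6,0)·C(7,3) + C(6,1)·C(7,2) = 35 + 126 = 161.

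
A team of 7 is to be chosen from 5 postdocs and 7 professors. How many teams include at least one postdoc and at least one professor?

Total 7-person selections from all 12: C(12,7) = 792.
Selections missing a whole group: no postdocs → C(7,7) = 1; no professors → C(5,7) = 0.
Both groups omitted at once is impossible, so 792 − 1 = 791.

791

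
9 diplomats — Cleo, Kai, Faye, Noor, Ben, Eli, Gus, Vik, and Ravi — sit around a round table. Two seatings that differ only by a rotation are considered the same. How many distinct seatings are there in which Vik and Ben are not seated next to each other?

30240

Without the restriction there are (8)! = 40320 seatings.
Seatings with Vik beside Ben: treat them as a block with 2 internal orders, giving 2 × (7)! = 10080.
Subtracting, 40320 − 10080 = 30240.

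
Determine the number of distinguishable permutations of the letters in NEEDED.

60

NEEDED has 6 letters with D appearing twice and E appearing 3 times.
So there are 6! / (3!·2!) = 60 distinguishable arrangements.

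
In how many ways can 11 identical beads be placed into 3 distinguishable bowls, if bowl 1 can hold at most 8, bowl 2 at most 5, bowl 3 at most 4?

24

Ignoring the caps, the number of non-negative solutions to x_1+…+x_3 = 11 is C(13,2) = 78.
Subtract solutions that violate a single cap (substitute x_i' = x_i − (cap_i+1)): x_1 ≥ 9 gives C(4,2) = 6; x_2 ≥ 6 gives C(7,2) = 21; x_3 ≥ 5 gives C(8,2) = 28. Together 55.
Add back pairs where two caps are both exceeded: 0 + 0 + 1 = 1.
By inclusion–exclusion the count is 78 − 55 + 1 = 24.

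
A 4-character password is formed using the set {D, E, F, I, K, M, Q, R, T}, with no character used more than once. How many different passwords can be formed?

With no repetition, fill the 4 characters in order: 9 choices, then 8, down to 6.
9 × 8 × 7 × 6 = 3024.

3024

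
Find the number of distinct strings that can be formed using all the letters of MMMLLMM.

21

Letter multiplicities in MMMLLMM: L×2, M×5.
The number of distinct arrangements is 7!/(5!·2!) = 5040/240 = 21.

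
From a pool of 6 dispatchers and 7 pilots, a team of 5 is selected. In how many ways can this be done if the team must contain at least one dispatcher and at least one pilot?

Total 5-person selections from all 13: C(13,5) = 1287.
Subtract selections that omit an entire group: no dispatchers → C(7,5) = 21; no pilots → C(6,5) = 6.
Both groups omitted at once is impossible, so 1287 − 27 = 1260.

1260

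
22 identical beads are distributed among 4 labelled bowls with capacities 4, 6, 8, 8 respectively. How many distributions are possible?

35

Ignoring the caps, the number of non-negative solutions to x_1+…+x_4 = 22 is C(25,3) = 2300.
Subtract solutions that violate a single cap (substitute x_i' = x_i − (cap_i+1)): x_1 ≥ 5 gives C(20,3) = 1140; x_2 ≥ 7 gives C(18,3) = 816; x_3 ≥ 9 gives C(16,3) = 560; x_4 ≥ 9 gives C(16,3) = 560. Together 3076.
Add back pairs where two caps are both exceeded: 286 + 165 + 165 + 84 + 84 + 35 = 819.
Subtract triples: 4 + 4 + 0 + 0 = 8.
By inclusion–exclusion the count is 2300 − 3076 + 819 − 8 = 35.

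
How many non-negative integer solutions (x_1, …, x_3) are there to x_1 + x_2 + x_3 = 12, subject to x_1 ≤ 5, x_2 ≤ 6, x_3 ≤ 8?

32

Without the upper bounds there are C(14,2) = 91 ways to split 12 among 3 variables.
Subtract solutions that violate a single cap (substitute x_i' = x_i − (cap_i+1)): x_1 ≥ 6 gives C(8,2) = 28; x_2 ≥ 7 gives C(7,2) = 21; x_3 ≥ 9 gives C(5,2) = 10. Together 59.
No two caps can be exceeded simultaneously, so the pair terms are all 0.
By inclusion–exclusion the count is 91 − 59 + 0 = 32.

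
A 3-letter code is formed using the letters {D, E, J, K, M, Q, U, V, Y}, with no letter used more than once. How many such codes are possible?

504

Choose and order 3 of the 9 symbols: the first letter has 9 options, the next 8, then 7.
9 × 8 × 7 = 504.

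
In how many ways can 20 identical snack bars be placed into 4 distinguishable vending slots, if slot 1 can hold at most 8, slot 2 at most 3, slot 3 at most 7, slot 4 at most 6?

34

Ignoring the caps, the number of non-negative solutions to x_1+…+x_4 = 20 is C(23,3) = 1771.
Subtract solutions that violate a single cap (substitute x_i' = x_i − (cap_i+1)): x_1 ≥ 9 gives C(14,3) = 364; x_2 ≥ 4 gives C(19,3) = 969; x_3 ≥ 8 gives C(15,3) = 455; x_4 ≥ 7 gives C(16,3) = 560. Together 2348.
Add back pairs where two caps are both exceeded: 120 + 20 + 35 + 165 + 220 + 56 = 616.
Subtract triples: 0 + 1 + 0 + 4 = 5.
By inclusion–exclusion the count is 1771 − 2348 + 616 − 5 = 34.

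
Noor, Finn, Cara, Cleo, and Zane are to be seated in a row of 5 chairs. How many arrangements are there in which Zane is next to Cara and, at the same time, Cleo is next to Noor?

Treat {Zane,Cara} as one block (2 orders) and {Cleo,Noor} as another (2 orders).
That leaves 3 units to arrange: 2 × 2 × 3! = 4 × 6 = 24.

24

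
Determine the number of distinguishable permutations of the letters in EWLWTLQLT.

15120

The 9 letters of EWLWTLQLT have repeats: L appearing 3 times, T appearing twice, and W appearing twice.
The number of distinct arrangements is 9!/(3!·2!·2!) = 362880/24 = 15120.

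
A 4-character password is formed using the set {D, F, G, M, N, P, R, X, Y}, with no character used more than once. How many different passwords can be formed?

3024

With no repetition, fill the 4 characters in order: 9 choices, then 8, down to 6.
That product is 9 × 8 × 7 × 6 = 3024.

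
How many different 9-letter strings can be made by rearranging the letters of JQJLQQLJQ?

JQJLQQLJQ has 9 letters with J appearing 3 times, L appearing twice, and Q appearing 4 times.
The number of distinct arrangements is 9!/(4!·3!·2!) = 362880/288 = 1260.

1260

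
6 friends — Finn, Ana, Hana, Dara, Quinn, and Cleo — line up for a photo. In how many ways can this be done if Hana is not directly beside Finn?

480

Of the 6! = 720 arrangements, those with Hana and Finn adjacent number 2 × 5! = 240 (treat the pair as a block with 2 internal orders).
So 720 − 240 = 480 arrangements keep them apart.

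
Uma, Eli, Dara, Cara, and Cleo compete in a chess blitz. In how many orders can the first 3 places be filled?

60

This is an ordered selection of 3 from 5: P(5,3).
That gives 5 × 4 × 3 = 60.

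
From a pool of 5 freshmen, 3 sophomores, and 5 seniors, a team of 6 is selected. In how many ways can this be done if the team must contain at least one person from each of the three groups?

1450

Total 6-person selections from all 13: C(13,6) = 1716.
Selections missing a whole group: no freshmen → C(8,6) = 28; no sophomores → C(10,6) = 210; no seniors → C(8,6) = 28.
Add back selections omitting two groups (i.e. drawn from a single group): C(5,6) + C(3,6) + C(5,6) = 0.
By inclusion–exclusion: 1716 − 266 + 0 = 1450.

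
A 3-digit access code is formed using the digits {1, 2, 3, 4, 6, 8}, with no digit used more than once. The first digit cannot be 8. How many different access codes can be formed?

The first digit has 6−1 = 5 choices (anything except 8).
The remaining 2 digits are filled from the other 5 symbols without repetition: 5 × 4 = 20.
Total: 5 × 20 = 100.

100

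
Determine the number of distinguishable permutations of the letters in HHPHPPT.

Letter multiplicities in HHPHPPT: H×3, P×3, T×1.
Dividing 7! = 5040 by 3!·3! = 36 for the repeated letters gives 140.

140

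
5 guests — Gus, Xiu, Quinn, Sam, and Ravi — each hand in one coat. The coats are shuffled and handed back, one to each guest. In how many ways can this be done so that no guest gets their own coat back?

Count assignments avoiding every fixed point. For any j of the 5 guests fixed to their own coat, the other 5−j can be arranged in (5−j)! ways.
By inclusion–exclusion this is Σ_{j=0}^{5} (−1)^j C(5,j)·(5−j)!.
Computing: 120 − 120 + 60 − 20 + 5 − 1 = 44.

44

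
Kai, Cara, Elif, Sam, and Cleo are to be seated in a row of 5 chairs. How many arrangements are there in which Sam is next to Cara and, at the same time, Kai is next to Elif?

24

Treat {Sam,Cara} as one block (2 orders) and {Kai,Elif} as another (2 orders).
That leaves 3 units to arrange: 2 × 2 × 3! = 4 × 6 = 24.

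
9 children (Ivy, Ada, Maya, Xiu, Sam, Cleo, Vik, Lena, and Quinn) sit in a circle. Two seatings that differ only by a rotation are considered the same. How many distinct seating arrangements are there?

Around a circle, 9 distinct people have 9!/9 = (8)! = 40320 rotationally distinct seatings.

40320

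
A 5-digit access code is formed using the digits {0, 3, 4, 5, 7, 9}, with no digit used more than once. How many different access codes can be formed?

720

With no repetition, fill the 5 digits in order: 6 choices, then 5, down to 2.
6 × 5 × 4 × 3 × 2 = 720.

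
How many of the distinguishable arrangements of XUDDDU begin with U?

Fix U in the first position and arrange the remaining 5 letters.
Those 5 letters have D appearing 3 times, giving (5)!/(3!) = 20.

20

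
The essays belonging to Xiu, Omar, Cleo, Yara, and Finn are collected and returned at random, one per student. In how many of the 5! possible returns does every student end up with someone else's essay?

Let Aᵢ be the assignments in which student i gets their own essay. We want the size of the complement of A₁∪…∪A_5.
By inclusion–exclusion this is Σ_{j=0}^{5} (−1)^j C(5,j)·(5−j)!.
Computing: 120 − 120 + 60 − 20 + 5 − 1 = 44.

44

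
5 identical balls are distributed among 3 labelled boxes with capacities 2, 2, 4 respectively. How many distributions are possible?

8

Without the upper bounds there are C(7,2) = 21 ways to split 5 among 3 boxes.
Subtract solutions that violate a single cap (substitute x_i' = x_i − (cap_i+1)): x_1 ≥ 3 gives C(4,2) = 6; x_2 ≥ 3 gives C(4,2) = 6; x_3 ≥ 5 gives C(2,2) = 1. Together 13.
No two caps can be exceeded simultaneously, so the pair terms are all 0.
By inclusion–exclusion the count is 21 − 13 + 0 = 8.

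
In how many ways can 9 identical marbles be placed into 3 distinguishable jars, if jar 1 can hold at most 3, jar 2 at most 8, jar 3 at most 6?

27

Without the upper bounds there are C(11,2) = 55 ways to split 9 among 3 jars.
Subtract solutions that violate a single cap (substitute x_i' = x_i − (cap_i+1)): x_1 ≥ 4 gives C(7,2) = 21; x_2 ≥ 9 gives C(2,2) = 1; x_3 ≥ 7 gives C(4,2) = 6. Together 28.
No two caps can be exceeded simultaneously, so the pair terms are all 0.
By inclusion–exclusion the count is 55 − 28 + 0 = 27.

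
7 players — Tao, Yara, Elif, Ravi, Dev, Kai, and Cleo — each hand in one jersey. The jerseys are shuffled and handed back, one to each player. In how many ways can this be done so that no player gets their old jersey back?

Let Aᵢ be the assignments in which player i gets their old jersey. We want the size of the complement of A₁∪…∪A_7.
By inclusion–exclusion this is Σ_{j=0}^{7} (−1)^j C(7,j)·(7−j)!.
Computing: 5040 − 5040 + 2520 − 840 + 210 − 42 + 7 − 1 = 1854.

1854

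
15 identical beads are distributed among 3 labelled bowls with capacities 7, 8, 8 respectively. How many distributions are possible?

Without the upper bounds there are C(17,2) = 136 ways to split 15 among 3 bowls.
Subtract solutions that violate a single cap (substitute x_i' = x_i − (cap_i+1)): x_1 ≥ 8 gives C(9,2) = 36; x_2 ≥ 9 gives C(8,2) = 28; x_3 ≥ 9 gives C(8,2) = 28. Together 92.
No two caps can be exceeded simultaneously, so the pair terms are all 0.
By inclusion–exclusion the count is 136 − 92 + 0 = 44.

44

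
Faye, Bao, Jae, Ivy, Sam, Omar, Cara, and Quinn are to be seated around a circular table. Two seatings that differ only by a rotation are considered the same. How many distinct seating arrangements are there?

Around a circle, 8 distinct people have 8!/8 = (7)! = 5040 rotationally distinct seatings.

5040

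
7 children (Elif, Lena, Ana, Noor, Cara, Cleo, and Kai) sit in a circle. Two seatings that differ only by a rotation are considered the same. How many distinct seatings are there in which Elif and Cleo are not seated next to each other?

480

All circular seatings of 7 people number (6)! = 720.
Seatings with Elif beside Cleo: treat them as a block with 2 internal orders, giving 2 × (5)! = 240.
Subtracting, 720 − 240 = 480.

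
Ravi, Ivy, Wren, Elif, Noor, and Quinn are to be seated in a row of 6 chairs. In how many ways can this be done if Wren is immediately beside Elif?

Treat {Wren, Elif} as a single unit. There are 5 units to order, and the pair itself can be ordered 2 ways.
So the count is 2·(5)! = 240.

240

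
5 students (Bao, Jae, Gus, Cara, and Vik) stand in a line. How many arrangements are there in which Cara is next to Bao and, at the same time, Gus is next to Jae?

24

Treat {Cara,Bao} as one block (2 orders) and {Gus,Jae} as another (2 orders).
That leaves 3 units to arrange: 2 × 2 × 3! = 4 × 6 = 24.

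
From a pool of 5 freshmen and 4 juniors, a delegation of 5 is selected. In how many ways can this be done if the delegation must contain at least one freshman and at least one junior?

125

Unrestricted: C(9,5) = 126 ways to pick any 5 of the 9.
Subtract selections that omit an entire group: no freshmen → C(4,5) = 0; no juniors → C(5,5) = 1.
Both groups omitted at once is impossible, so 126 − 1 = 125.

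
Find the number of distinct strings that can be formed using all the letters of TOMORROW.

TOMORROW has 8 letters with O appearing 3 times and R appearing twice.
So there are 8! / (3!·2!) = 3360 distinguishable arrangements.

3360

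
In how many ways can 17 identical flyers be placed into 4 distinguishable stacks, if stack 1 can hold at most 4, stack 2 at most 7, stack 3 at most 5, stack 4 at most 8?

106

Ignoring the caps, the number of non-negative solutions to x_1+…+x_4 = 17 is C(20,3) = 1140.
Subtract solutions that violate a single cap (substitute x_i' = x_i − (cap_i+1)): x_1 ≥ 5 gives C(15,3) = 455; x_2 ≥ 8 gives C(12,3) = 220; x_3 ≥ 6 gives C(14,3) = 364; x_4 ≥ 9 gives C(11,3) = 165. Together 1204.
Add back pairs where two caps are both exceeded: 35 + 84 + 20 + 20 + 1 + 10 = 170.
By inclusion–exclusion the count is 1140 − 1204 + 170 = 106.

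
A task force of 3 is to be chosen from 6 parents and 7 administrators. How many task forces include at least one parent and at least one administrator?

231

Total 3-person selections from all 13: C(13,3) = 286.
Selections missing a whole group: no parents → C(7,3) = 35; no administrators → C(6,3) = 20.
Both groups omitted at once is impossible, so 286 − 55 = 231.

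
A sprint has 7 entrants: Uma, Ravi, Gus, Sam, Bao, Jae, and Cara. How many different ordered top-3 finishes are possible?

210

This is an ordered selection of 3 from 7: P(7,3).
That gives 7 × 6 × 5 = 210.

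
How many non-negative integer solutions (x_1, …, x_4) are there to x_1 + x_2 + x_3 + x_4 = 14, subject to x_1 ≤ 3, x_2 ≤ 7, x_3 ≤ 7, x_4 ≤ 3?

By stars and bars, unrestricted non-negative solutions to x_1+…+x_4 = 14 number C(14+3,3) = 680.
Subtract solutions that violate a single cap (substitute x_i' = x_i − (cap_i+1)): x_1 ≥ 4 gives C(13,3) = 286; x_2 ≥ 8 gives C(9,3) = 84; x_3 ≥ 8 gives C(9,3) = 84; x_4 ≥ 4 gives C(13,3) = 286. Together 740.
Add back pairs where two caps are both exceeded: 10 + 10 + 84 + 0 + 10 + 10 = 124.
By inclusion–exclusion the count is 680 − 740 + 124 = 64.

64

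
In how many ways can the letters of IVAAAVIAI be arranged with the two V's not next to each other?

980

There are 9!/(4!·3!·2!) = 1260 arrangements of IVAAAVIAI in total.
If the two V's are adjacent, glue them into one block, leaving 8 items to arrange: (8)!/(4!·3!) = 280 ways.
Hence 1260 − 280 = 980.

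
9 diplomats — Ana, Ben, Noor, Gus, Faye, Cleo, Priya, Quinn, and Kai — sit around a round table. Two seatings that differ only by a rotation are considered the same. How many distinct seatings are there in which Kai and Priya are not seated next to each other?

Without the restriction there are (8)! = 40320 seatings.
Those with Kai next to Priya: fuse the pair into one unit and seat 8 units around a circle — 2·(7)! = 10080.
Subtracting, 40320 − 10080 = 30240.

30240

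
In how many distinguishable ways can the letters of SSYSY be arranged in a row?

SSYSY has 5 letters with S appearing 3 times and Y appearing twice.
So there are 5! / (3!·2!) = 10 distinguishable arrangements.

10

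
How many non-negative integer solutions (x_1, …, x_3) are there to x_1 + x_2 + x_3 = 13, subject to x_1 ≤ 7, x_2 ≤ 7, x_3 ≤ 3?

14

Without the upper bounds there are C(15,2) = 105 ways to split 13 among 3 variables.
Subtract solutions that violate a single cap (substitute x_i' = x_i − (cap_i+1)): x_1 ≥ 8 gives C(7,2) = 21; x_2 ≥ 8 gives C(7,2) = 21; x_3 ≥ 4 gives C(11,2) = 55. Together 97.
Add back pairs where two caps are both exceeded: 0 + 3 + 3 = 6.
By inclusion–exclusion the count is 105 − 97 + 6 = 14.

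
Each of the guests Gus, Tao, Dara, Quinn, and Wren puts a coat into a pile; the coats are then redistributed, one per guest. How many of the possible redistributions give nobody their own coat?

44

This is the derangement count D_5: permutations of 5 items with no fixed point.
By inclusion–exclusion this is Σ_{j=0}^{5} (−1)^j C(5,j)·(5−j)!.
Computing: 120 − 120 + 60 − 20 + 5 − 1 = 44.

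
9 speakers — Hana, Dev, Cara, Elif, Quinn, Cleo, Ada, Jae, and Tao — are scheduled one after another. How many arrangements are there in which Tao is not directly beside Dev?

Of the 9! = 362880 arrangements, those with Tao and Dev adjacent number 2 × 8! = 80640 (treat the pair as a block with 2 internal orders).
Complementary counting: 362880 − 80640 = 282240.

282240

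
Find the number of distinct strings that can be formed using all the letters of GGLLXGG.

The 7 letters of GGLLXGG have repeats: G appearing 4 times and L appearing twice.
So there are 7! / (4!·2!) = 105 distinguishable arrangements.

105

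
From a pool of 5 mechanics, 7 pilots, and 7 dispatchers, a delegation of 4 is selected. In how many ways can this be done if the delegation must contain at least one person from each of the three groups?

1960

Unrestricted: C(19,4) = 3876 ways to pick any 4 of the 19.
Selections missing a whole group: no mechanics → C(14,4) = 1001; no pilots → C(12,4) = 495; no dispatchers → C(12,4) = 495.
Add back selections omitting two groups (i.e. drawn from a single group): C(5,4) + C(7,4) + C(7,4) = 75.
By inclusion–exclusion: 3876 − 1991 + 75 = 1960.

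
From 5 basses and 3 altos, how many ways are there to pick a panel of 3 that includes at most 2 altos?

Split by how many altos are chosen (0 through 2).
Sum: C(3,0)·C(5,3) + C(3,1)·C(5,2) + C(3,2)·C(5,1) = 10 + 30 + 15 = 55.

55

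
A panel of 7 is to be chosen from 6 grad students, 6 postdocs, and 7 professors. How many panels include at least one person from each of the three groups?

46165

Unrestricted: C(19,7) = 50388 ways to pick any 7 of the 19.
Selections missing a whole group: no grad students → C(13,7) = 1716; no postdocs → C(13,7) = 1716; no professors → C(12,7) = 792.
Add back selections omitting two groups (i.e. drawn from a single group): C(6,7) + C(6,7) + C(7,7) = 1.
By inclusion–exclusion: 50388 − 4224 + 1 = 46165.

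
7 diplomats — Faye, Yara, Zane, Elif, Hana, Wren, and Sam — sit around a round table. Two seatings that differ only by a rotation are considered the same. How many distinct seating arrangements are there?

Seat Faye anywhere (absorbing the rotational symmetry), then permute the other 6: (6)! = 720.

720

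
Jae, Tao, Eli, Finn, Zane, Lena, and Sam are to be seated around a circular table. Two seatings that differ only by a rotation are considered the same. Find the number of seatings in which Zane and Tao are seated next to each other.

Treat {Zane, Tao} as one unit (2 internal orders) and seat the resulting 6 units around the table: (5)! circular arrangements.
So 2 × (5)! = 2 × 120 = 240.

240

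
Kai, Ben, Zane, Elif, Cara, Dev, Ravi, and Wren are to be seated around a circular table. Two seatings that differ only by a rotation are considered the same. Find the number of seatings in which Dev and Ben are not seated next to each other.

All circular seatings of 8 people number (7)! = 5040.
Seatings with Dev beside Ben: treat them as a block with 2 internal orders, giving 2 × (6)! = 1440.
Subtracting, 5040 − 1440 = 3600.

3600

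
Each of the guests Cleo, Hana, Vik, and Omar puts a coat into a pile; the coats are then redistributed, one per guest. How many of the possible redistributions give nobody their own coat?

Let Aᵢ be the assignments in which guest i gets their own coat. We want the size of the complement of A₁∪…∪A_4.
By inclusion–exclusion this is Σ_{j=0}^{4} (−1)^j C(4,j)·(4−j)!.
Computing: 24 − 24 + 12 − 4 + 1 = 9.

9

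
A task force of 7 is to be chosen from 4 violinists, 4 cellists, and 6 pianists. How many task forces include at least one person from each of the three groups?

3184

Total 7-person selections from all 14: C(14,7) = 3432.
Subtract selections that omit an entire group: no violinists → C(10,7) = 120; no cellists → C(10,7) = 120; no pianists → C(8,7) = 8.
Add back selections omitting two groups (i.e. drawn from a single group): C(4,7) + C(4,7) + C(6,7) = 0.
By inclusion–exclusion: 3432 − 248 + 0 = 3184.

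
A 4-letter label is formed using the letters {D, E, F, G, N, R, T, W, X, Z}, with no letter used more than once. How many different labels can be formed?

5040

Choose and order 4 of the 10 symbols: the first letter has 10 options, the next 9, then 8, 7.
That product is 10 × 9 × 8 × 7 = 5040.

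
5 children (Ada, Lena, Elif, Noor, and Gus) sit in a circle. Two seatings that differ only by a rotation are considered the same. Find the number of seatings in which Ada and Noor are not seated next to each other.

Without the restriction there are (4)! = 24 seatings.
Those with Ada next to Noor: fuse the pair into one unit and seat 4 units around a circle — 2·(3)! = 12.
Subtracting, 24 − 12 = 12.

12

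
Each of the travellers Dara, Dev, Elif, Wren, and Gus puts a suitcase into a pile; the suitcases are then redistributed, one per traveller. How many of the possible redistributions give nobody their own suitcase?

Let Aᵢ be the assignments in which traveller i gets their own suitcase. We want the size of the complement of A₁∪…∪A_5.
By inclusion–exclusion this is Σ_{j=0}^{5} (−1)^j C(5,j)·(5−j)!.
Computing: 120 − 120 + 60 − 20 + 5 − 1 = 44.

44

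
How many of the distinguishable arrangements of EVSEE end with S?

Fix S in the last position and arrange the remaining 4 letters.
Those 4 letters have E appearing 3 times, giving (4)!/(3!) = 4.

4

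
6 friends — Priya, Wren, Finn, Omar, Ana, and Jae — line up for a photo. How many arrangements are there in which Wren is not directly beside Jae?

There are 6! = 720 arrangements in all. If Wren and Jae are adjacent, merging them into one block gives 2·(5)! = 240 arrangements.
So 720 − 240 = 480 arrangements keep them apart.

480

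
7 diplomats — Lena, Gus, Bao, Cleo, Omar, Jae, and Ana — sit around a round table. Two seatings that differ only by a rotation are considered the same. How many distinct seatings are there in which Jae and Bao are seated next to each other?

240

Glue Jae and Bao into a block (2 internal orders). Seating 6 units around a circle gives (5)! arrangements.
So 2 × (5)! = 2 × 120 = 240.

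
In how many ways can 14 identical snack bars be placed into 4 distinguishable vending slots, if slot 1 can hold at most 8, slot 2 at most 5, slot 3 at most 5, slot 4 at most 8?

Ignoring the caps, the number of non-negative solutions to x_1+…+x_4 = 14 is C(17,3) = 680.
Subtract solutions that violate a single cap (substitute x_i' = x_i − (cap_i+1)): x_1 ≥ 9 gives C(8,3) = 56; x_2 ≥ 6 gives C(11,3) = 165; x_3 ≥ 6 gives C(11,3) = 165; x_4 ≥ 9 gives C(8,3) = 56. Together 442.
Add back pairs where two caps are both exceeded: 0 + 0 + 0 + 10 + 0 + 0 = 10.
By inclusion–exclusion the count is 680 − 442 + 10 = 248.

248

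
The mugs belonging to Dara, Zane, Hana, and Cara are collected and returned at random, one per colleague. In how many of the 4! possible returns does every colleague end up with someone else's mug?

9

This is the derangement count D_4: permutations of 4 items with no fixed point.
By inclusion–exclusion this is Σ_{j=0}^{4} (−1)^j C(4,j)·(4−j)!.
Computing: 24 − 24 + 12 − 4 + 1 = 9.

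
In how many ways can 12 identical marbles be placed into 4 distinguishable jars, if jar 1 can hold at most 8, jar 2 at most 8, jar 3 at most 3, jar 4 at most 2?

88

Without the upper bounds there are C(15,3) = 455 ways to split 12 among 4 jars.
Subtract solutions that violate a single cap (substitute x_i' = x_i − (cap_i+1)): x_1 ≥ 9 gives C(6,3) = 20; x_2 ≥ 9 gives C(6,3) = 20; x_3 ≥ 4 gives C(11,3) = 165; x_4 ≥ 3 gives C(12,3) = 220. Together 425.
Add back pairs where two caps are both exceeded: 0 + 0 + 1 + 0 + 1 + 56 = 58.
By inclusion–exclusion the count is 455 − 425 + 58 = 88.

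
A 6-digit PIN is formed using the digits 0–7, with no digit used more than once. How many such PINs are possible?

Choose and order 6 of the 8 symbols: the first digit has 8 options, the next 7, and so on down to 3.
That product is 8 × 7 × 6 × 5 × 4 × 3 = 20160.

20160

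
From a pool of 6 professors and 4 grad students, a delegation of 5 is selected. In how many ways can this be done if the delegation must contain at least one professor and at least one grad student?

With no constraint there are C(10,5) = 252 possible selections.
Subtract selections that omit an entire group: no professors → C(4,5) = 0; no grad students → C(6,5) = 6.
Both groups omitted at once is impossible, so 252 − 6 = 246.

246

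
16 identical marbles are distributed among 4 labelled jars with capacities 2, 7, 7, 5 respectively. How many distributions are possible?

Ignoring the caps, the number of non-negative solutions to x_1+…+x_4 = 16 is C(19,3) = 969.
Subtract solutions that violate a single cap (substitute x_i' = x_i − (cap_i+1)): x_1 ≥ 3 gives C(16,3) = 560; x_2 ≥ 8 gives C(11,3) = 165; x_3 ≥ 8 gives C(11,3) = 165; x_4 ≥ 6 gives C(13,3) = 286. Together 1176.
Add back pairs where two caps are both exceeded: 56 + 56 + 120 + 1 + 10 + 10 = 253.
By inclusion–exclusion the count is 969 − 1176 + 253 = 46.

46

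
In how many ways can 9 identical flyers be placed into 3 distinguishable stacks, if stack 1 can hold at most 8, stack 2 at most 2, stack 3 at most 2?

8

Ignoring the caps, the number of non-negative solutions to x_1+…+x_3 = 9 is C(11,2) = 55.
Subtract solutions that violate a single cap (substitute x_i' = x_i − (cap_i+1)): x_1 ≥ 9 gives C(2,2) = 1; x_2 ≥ 3 gives C(8,2) = 28; x_3 ≥ 3 gives C(8,2) = 28. Together 57.
Add back pairs where two caps are both exceeded: 0 + 0 + 10 = 10.
By inclusion–exclusion the count is 55 − 57 + 10 = 8.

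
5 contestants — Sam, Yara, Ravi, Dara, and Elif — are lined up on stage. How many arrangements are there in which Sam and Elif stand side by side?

48

Glue Sam and Elif into one block (2 internal orders), leaving 4 units to arrange in a row.
So the count is 2·(4)! = 48.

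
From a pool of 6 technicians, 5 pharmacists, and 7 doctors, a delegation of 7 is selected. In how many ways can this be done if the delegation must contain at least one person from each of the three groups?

Total 7-person selections from all 18: C(18,7) = 31824.
Subtract selections that omit an entire group: no technicians → C(12,7) = 792; no pharmacists → C(13,7) = 1716; no doctors → C(11,7) = 330.
Add back selections omitting two groups (i.e. drawn from a single group): C(6,7) + C(5,7) + C(7,7) = 1.
By inclusion–exclusion: 31824 − 2838 + 1 = 28987.

28987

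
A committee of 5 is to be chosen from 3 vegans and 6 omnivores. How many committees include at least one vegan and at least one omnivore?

120

With no constraint there are C(9,5) = 126 possible selections.
Subtract selections that omit an entire group: no vegans → C(6,5) = 6; no omnivores → C(3,5) = 0.
Both groups omitted at once is impossible, so 126 − 6 = 120.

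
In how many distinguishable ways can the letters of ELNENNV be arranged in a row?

420

Letter multiplicities in ELNENNV: E×2, L×1, N×3, V×1.
Dividing 7! = 5040 by 3!·2! = 12 for the repeated letters gives 420.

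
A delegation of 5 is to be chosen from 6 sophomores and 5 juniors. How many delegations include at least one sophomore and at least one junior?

Total 5-person selections from all 11: C(11,5) = 462.
Subtract selections that omit an entire group: no sophomores → C(5,5) = 1; no juniors → C(6,5) = 6.
Both groups omitted at once is impossible, so 462 − 7 = 455.

455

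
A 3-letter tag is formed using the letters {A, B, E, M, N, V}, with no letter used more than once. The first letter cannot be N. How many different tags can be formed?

The first letter has 6−1 = 5 choices (anything except N).
The remaining 2 letters are filled from the other 5 symbols without repetition: 5 × 4 = 20.
Total: 5 × 20 = 100.

100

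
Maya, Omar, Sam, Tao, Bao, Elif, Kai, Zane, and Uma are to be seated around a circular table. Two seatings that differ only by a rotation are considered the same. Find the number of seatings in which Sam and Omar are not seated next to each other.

Without the restriction there are (8)! = 40320 seatings.
Seatings with Sam beside Omar: treat them as a block with 2 internal orders, giving 2 × (7)! = 10080.
Subtracting, 40320 − 10080 = 30240.

30240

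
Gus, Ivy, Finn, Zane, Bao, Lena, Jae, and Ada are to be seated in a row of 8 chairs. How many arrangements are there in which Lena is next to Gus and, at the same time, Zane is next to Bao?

2880

Treat {Lena,Gus} as one block (2 orders) and {Zane,Bao} as another (2 orders).
That leaves 6 units to arrange: 2 × 2 × 6! = 4 × 720 = 2880.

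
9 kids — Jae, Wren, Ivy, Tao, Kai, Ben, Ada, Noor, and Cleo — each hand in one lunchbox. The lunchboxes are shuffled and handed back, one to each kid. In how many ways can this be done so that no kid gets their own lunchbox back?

This is the derangement count D_9: permutations of 9 items with no fixed point.
By inclusion–exclusion this is Σ_{j=0}^{9} (−1)^j C(9,j)·(9−j)!.
Computing: 362880 − 362880 + 181440 − 60480 + 15120 − 3024 + 504 − 72 + 9 − 1 = 133496.

133496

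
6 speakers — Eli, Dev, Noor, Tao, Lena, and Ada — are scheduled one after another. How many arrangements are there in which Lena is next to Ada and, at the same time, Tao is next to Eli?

96

Treat {Lena,Ada} as one block (2 orders) and {Tao,Eli} as another (2 orders).
That leaves 4 units to arrange: 2 × 2 × 4! = 4 × 24 = 96.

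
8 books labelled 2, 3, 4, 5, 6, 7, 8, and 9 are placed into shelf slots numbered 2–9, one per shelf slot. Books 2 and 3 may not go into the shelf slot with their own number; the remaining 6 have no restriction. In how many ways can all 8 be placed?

30960

Let Aᵢ (for i ∈ {2, 3}) be the placements that put book i in its forbidden shelf slot. Any j of these fix j positions, leaving (8−j)! ways to fill the rest, and there are C(2,j) ways to pick which j.
By inclusion–exclusion, the number of valid placements is Σ_{j=0}^{2} (−1)^j C(2,j)·(8−j)!.
Computing: 40320 − 10080 + 720 = 30960.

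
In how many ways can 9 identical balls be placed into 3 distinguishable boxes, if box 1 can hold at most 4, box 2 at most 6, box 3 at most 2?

9

Ignoring the caps, the number of non-negative solutions to x_1+…+x_3 = 9 is C(11,2) = 55.
Subtract solutions that violate a single cap (substitute x_i' = x_i − (cap_i+1)): x_1 ≥ 5 gives C(6,2) = 15; x_2 ≥ 7 gives C(4,2) = 6; x_3 ≥ 3 gives C(8,2) = 28. Together 49.
Add back pairs where two caps are both exceeded: 0 + 3 + 0 = 3.
By inclusion–exclusion the count is 55 − 49 + 3 = 9.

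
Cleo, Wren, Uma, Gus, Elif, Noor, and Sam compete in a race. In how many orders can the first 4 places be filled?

There are 7 choices for 1st place, 6 for 2nd, and so on down to 4 for position 4.
That gives 7 × 6 × 5 × 4 = 840.

840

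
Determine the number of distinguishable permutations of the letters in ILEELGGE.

1680

Letter multiplicities in ILEELGGE: E×3, G×2, I×1, L×2.
So there are 8! / (3!·2!·2!) = 1680 distinguishable arrangements.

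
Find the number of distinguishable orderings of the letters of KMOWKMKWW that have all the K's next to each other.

Treat the 3 copies of K as a single block. The multiset to arrange is then {KKK, M, M, O, W, W, W}, 7 items in all.
That gives (7)!/(3!·2!) = 420 arrangements.

420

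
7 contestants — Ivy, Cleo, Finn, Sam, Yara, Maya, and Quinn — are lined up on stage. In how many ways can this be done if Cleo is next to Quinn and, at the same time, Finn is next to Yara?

Treat {Cleo,Quinn} as one block (2 orders) and {Finn,Yara} as another (2 orders).
That leaves 5 units to arrange: 2 × 2 × 5! = 4 × 120 = 480.

480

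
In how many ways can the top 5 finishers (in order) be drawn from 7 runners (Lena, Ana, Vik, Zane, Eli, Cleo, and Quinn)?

2520

There are 7 choices for 1st place, 6 for 2nd, and so on down to 3 for position 5.
That gives 7 × 6 × 5 × 4 × 3 = 2520.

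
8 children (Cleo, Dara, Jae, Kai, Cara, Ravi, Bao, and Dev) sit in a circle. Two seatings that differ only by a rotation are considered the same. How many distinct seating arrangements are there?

5040

Around a circle, 8 distinct people have 8!/8 = (7)! = 5040 rotationally distinct seatings.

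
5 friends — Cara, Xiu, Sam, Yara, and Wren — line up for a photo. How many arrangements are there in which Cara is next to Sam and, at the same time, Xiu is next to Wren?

Treat {Cara,Sam} as one block (2 orders) and {Xiu,Wren} as another (2 orders).
That leaves 3 units to arrange: 2 × 2 × 3! = 4 × 6 = 24.

24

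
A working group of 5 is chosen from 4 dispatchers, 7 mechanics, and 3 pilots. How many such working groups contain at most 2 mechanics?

1001

Split by how many mechanics are chosen (0 through 2).
Sum: C(7,0)·C(7,5) + C(7,1)·C(7,4) + C(7,2)·C(7,3) = 21 + 245 + 735 = 1001.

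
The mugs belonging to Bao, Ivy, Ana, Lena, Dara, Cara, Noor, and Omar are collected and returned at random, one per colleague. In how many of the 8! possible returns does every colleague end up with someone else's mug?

Count assignments avoiding every fixed point. For any j of the 8 colleagues fixed to their own mug, the other 8−j can be arranged in (8−j)! ways.
By inclusion–exclusion this is Σ_{j=0}^{8} (−1)^j C(8,j)·(8−j)!.
Computing: 40320 − 40320 + 20160 − 6720 + 1680 − 336 + 56 − 8 + 1 = 14833.

14833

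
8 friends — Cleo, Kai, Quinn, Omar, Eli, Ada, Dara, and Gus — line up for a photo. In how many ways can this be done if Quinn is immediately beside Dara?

Glue Quinn and Dara into one block (2 internal orders), leaving 7 units to arrange in a row.
That gives 2 × 7! = 2 × 5040 = 10080.

10080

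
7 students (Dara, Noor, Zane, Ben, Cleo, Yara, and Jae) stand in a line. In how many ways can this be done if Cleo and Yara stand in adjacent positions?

1440

Glue Cleo and Yara into one block (2 internal orders), leaving 6 units to arrange in a row.
So the count is 2·(6)! = 1440.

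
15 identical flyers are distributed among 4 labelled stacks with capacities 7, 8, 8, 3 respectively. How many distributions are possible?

204

Without the upper bounds there are C(18,3) = 816 ways to split 15 among 4 stacks.
Subtract solutions that violate a single cap (substitute x_i' = x_i − (cap_i+1)): x_1 ≥ 8 gives C(10,3) = 120; x_2 ≥ 9 gives C(9,3) = 84; x_3 ≥ 9 gives C(9,3) = 84; x_4 ≥ 4 gives C(14,3) = 364. Together 652.
Add back pairs where two caps are both exceeded: 0 + 0 + 20 + 0 + 10 + 10 = 40.
By inclusion–exclusion the count is 816 − 652 + 40 = 204.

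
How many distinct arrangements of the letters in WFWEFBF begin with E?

With the first slot taken by E, it remains to arrange the other 6 letters (WFWFBF).
Those 6 letters have F appearing 3 times and W appearing twice, giving (6)!/(3!·2!) = 60.

60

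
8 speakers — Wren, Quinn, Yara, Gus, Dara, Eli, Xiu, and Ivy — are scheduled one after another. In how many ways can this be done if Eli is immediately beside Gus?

Glue Eli and Gus into one block (2 internal orders), leaving 7 units to arrange in a row.
So the count is 2·(7)! = 10080.

10080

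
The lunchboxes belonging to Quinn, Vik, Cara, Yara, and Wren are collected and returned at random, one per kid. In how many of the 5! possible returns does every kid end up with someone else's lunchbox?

This is the derangement count D_5: permutations of 5 items with no fixed point.
By inclusion–exclusion this is Σ_{j=0}^{5} (−1)^j C(5,j)·(5−j)!.
Computing: 120 − 120 + 60 − 20 + 5 − 1 = 44.

44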